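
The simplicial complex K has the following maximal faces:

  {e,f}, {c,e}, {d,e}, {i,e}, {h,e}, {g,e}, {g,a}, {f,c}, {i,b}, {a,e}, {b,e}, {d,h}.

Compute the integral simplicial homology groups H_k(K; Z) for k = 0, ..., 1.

Order the vertices as a < b < c < d < e < f < g < h < i. Listing each simplex with vertices in this order, K has dimension 1 with simplices:

  0-simplices (9): a, b, c, d, e, f, g, h, i
  1-simplices (12): ae, ag, be, bi, ce, cf, de, dh, ef, eg, eh, ei

Hence C_0 ≅ Z^9, C_1 ≅ Z^12.

The boundary map ∂_1: C_1 → C_0 sends each edge [p,q] (with p < q) to q − p.
The resulting 9×12 matrix has rank 8, and its Smith normal form has invariant factors (1,1,1,1,1,1,1,1).

Now H_k = ker ∂_k / im ∂_{k+1}, so:

  H_0: rank C_0 − rank ∂_1 = 9 − 8 = 1, and the invariant factors of ∂_1 are all 1, so H_0 ≅ Z.
  H_1: rank ker ∂_1 − rank ∂_2 = (12 − 8) − 0 = 4, and there is no ∂_2, so H_1 ≅ Z^4.

As a check, the Euler characteristic is 9 − 12 = -3, which agrees with 1 − 4 = -3.

H_0 = Z,  H_1 = Z^4.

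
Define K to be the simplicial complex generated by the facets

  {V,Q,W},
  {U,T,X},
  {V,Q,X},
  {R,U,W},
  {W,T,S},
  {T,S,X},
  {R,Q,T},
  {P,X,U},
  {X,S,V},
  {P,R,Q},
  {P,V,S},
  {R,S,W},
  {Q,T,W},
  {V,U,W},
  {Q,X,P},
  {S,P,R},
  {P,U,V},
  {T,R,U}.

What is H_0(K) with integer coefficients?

Fix the vertex order P < Q < R < S < T < U < V < W < X and write every simplex with vertices in increasing order. Then dim K = 2 and the simplices of K are:

  0-simplices (9): P, Q, R, S, T, U, V, W, X
  1-simplices (27): PQ, PR, PS, PU, PV, PX, QR, QT, QV, QW, QX, RS, RT, RU, RW, ST, SV, SW, SX, TU, TW, TX, UV, UW, UX, VW, VX
  2-simplices (18): PQR, PQX, PRS, PSV, PUV, PUX, QRT, QTW, QVW, QVX, RSW, RTU, RUW, STW, STX, SVX, TUX, UVW

Hence C_0 ≅ Z^9, C_1 ≅ Z^27, C_2 ≅ Z^18.

∂_1: C_1 → C_0 is given by ∂[p,q] = [q] − [p].
The resulting 9×27 matrix has rank 8, and its Smith normal form has invariant factors (1,1,1,1,1,1,1,1).

The boundary map ∂_2: C_2 → C_1 acts by ∂[p,q,r] = [q,r] − [p,r] + [p,q]. For instance
  ∂PQR = QR − PR + PQ,
  ∂TUX = UX − TX + TU.
The resulting 27×18 matrix has rank 18, and its Smith normal form has invariant factors (1,1,1,1,1,1,1,1,1,1,1,1,1,1,1,1,1,2).

Reading off H_k = ker ∂_k / im ∂_{k+1}:

  H_0: rank C_0 − rank ∂_1 = 9 − 8 = 1, and the invariant factors of ∂_1 are all 1, so H_0 = Z.

H_0 = Z.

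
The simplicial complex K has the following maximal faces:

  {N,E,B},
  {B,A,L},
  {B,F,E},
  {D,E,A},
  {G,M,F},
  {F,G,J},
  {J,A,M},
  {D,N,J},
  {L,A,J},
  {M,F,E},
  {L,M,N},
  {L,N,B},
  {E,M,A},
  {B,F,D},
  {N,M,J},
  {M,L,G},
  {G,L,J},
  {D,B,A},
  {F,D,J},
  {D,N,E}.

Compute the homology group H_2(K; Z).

H_2 = 0.

We work with the vertex ordering A < B < D < E < F < G < J < L < M < N. The simplices of K, each written with vertices in increasing order, are:

  0-simplices (10): A, B, D, E, F, G, J, L, M, N
  1-simplices (30): AB, AD, AE, AJ, AL, AM, BD, BE, BF, BL, BN, DE, DF, DJ, DN, EF, EM, EN, FG, FJ, FM, GJ, GL, GM, JL, JM, JN, LM, LN, MN
  2-simplices (20): ABD, ABL, ADE, AEM, AJL, AJM, BDF, BEF, BEN, BLN, DEN, DFJ, DJN, EFM, FGJ, FGM, GJL, GLM, JMN, LMN

Hence C_0 ≅ Z^10, C_1 ≅ Z^30, C_2 ≅ Z^20.

Boundary ∂_1: C_1 → C_0 maps an edge to its endpoints' difference, ∂[p,q] = q − p.
The 10×30 boundary matrix has rank 9 and Smith normal form diag(1,1,1,1,1,1,1,1,1).

∂_2: C_2 → C_1 maps a triangle to the signed sum of its edges. For instance
  ∂AJL = JL − AL + AJ,
  ∂ABL = BL − AL + AB.
The resulting 30×20 matrix has rank 20, and its Smith normal form has invariant factors (1,1,1,1,1,1,1,1,1,1,1,1,1,1,1,1,1,1,1,2).

From H_k ≅ ker(∂_k) / im(∂_{k+1}) we obtain:

  H_2: rank ker ∂_2 − rank ∂_3 = (20 − 20) − 0 = 0, and there is no ∂_3, so H_2 = 0.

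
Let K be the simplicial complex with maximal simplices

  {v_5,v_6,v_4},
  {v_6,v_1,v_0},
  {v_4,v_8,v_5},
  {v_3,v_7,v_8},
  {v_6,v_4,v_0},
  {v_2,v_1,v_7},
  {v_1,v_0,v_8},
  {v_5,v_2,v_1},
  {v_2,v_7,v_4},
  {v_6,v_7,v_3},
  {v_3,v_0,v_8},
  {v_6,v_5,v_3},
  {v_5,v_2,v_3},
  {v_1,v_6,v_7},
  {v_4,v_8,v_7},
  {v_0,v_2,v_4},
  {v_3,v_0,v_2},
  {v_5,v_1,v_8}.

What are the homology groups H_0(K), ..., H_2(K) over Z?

Take the total order v_0 < v_1 < v_2 < v_3 < v_4 < v_5 < v_6 < v_7 < v_8 on the vertex set. Then K (dimension 2) consists of the simplices:

  0-simplices (9): [v_0], [v_1], [v_2], [v_3], [v_4], [v_5], [v_6], [v_7], [v_8]
  1-simplices (27): (27 of them)
  2-simplices (18): (18 of them)

giving chain groups C_0 ≅ Z^9, C_1 ≅ Z^27, C_2 ≅ Z^18.

∂_1: C_1 → C_0 sends each edge [p,q] (with p < q) to q − p. For instance
  ∂[v_5,v_6] = [v_6] − [v_5].
The 9×27 boundary matrix has rank 8 and Smith normal form diag(1,1,1,1,1,1,1,1).

∂_2: C_2 → C_1 sends each 2-simplex [p,q,r] to [q,r] − [p,r] + [p,q]. For instance
  ∂[v_0,v_2,v_4] = [v_2,v_4] − [v_0,v_4] + [v_0,v_2],
  ∂[v_2,v_4,v_7] = [v_4,v_7] − [v_2,v_7] + [v_2,v_4].
The resulting 27×18 matrix has rank 17, and its Smith normal form has invariant factors (1,1,1,1,1,1,1,1,1,1,1,1,1,1,1,1,1).

From H_k ≅ ker(∂_k) / im(∂_{k+1}) we obtain:

  H_0: rank C_0 − rank ∂_1 = 9 − 8 = 1, and the invariant factors of ∂_1 are all 1, so H_0 = Z.
  H_1: rank ker ∂_1 − rank ∂_2 = (27 − 8) − 17 = 2, and the invariant factors of ∂_2 are all 1, so H_1 = Z^2.
  H_2: rank ker ∂_2 − rank ∂_3 = (18 − 17) − 0 = 1, and there is no ∂_3, so H_2 = Z.

As a check, the Euler characteristic is 9 − 27 + 18 = 0, which agrees with 1 − 2 + 1 = 0.

H_0 ≅ Z,  H_1 ≅ Z^2,  H_2 ≅ Z.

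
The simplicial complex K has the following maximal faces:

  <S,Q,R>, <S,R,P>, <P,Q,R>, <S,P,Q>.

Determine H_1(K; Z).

H_1 = 0.

Take the total order P < Q < R < S on the vertex set. Then K (dimension 2) consists of the simplices:

  0-simplices (4): P, Q, R, S
  1-simplices (6): PQ, PR, PS, QR, QS, RS
  2-simplices (4): PQR, PQS, PRS, QRS

Hence C_0 ≅ Z^4, C_1 ≅ Z^6, C_2 ≅ Z^4.

∂_1: C_1 → C_0 is given by ∂[p,q] = [q] − [p]. For instance
  ∂QR = R − Q.
As a 4×6 matrix over Z this has rank 3, with invariant factors (1,1,1).

The boundary map ∂_2: C_2 → C_1 acts by ∂[p,q,r] = [q,r] − [p,r] + [p,q]. For instance
  ∂PQS = QS − PS + PQ,
  ∂PQR = QR − PR + PQ.
As a 6×4 matrix over Z this has rank 3, with invariant factors (1,1,1).

Reading off H_k = ker ∂_k / im ∂_{k+1}:

  H_1: rank ker ∂_1 − rank ∂_2 = (6 − 3) − 3 = 0, and the invariant factors of ∂_2 are all 1, so H_1 ≅ 0.

(K is a triangulation of the 2-sphere S^2.)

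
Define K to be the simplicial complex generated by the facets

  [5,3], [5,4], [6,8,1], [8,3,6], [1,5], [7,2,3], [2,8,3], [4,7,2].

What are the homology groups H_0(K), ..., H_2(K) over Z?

H_0 = Z,  H_1 = Z^2,  H_2 = 0.

We work with the vertex ordering 1 < 2 < 3 < 4 < 5 < 6 < 7 < 8. The simplices of K, each written with vertices in increasing order, are:

  0-simplices (8): [1], [2], [3], [4], [5], [6], [7], [8]
  1-simplices (14): [1,5], [1,6], [1,8], [2,3], [2,4], [2,7], [2,8], [3,5], [3,6], [3,7], [3,8], [4,5], [4,7], [6,8]
  2-simplices (5): [1,6,8], [2,3,7], [2,3,8], [2,4,7], [3,6,8]

so the chain groups are C_0 ≅ Z^8, C_1 ≅ Z^14, C_2 ≅ Z^5.

Boundary ∂_1: C_1 → C_0 sends each edge [p,q] (with p < q) to q − p. For instance
  ∂[3,8] = [8] − [3].
As a 8×14 matrix over Z this has rank 7, with invariant factors (1,1,1,1,1,1,1).

∂_2: C_2 → C_1 sends each 2-simplex [p,q,r] to [q,r] − [p,r] + [p,q]. For instance
  ∂[2,3,8] = [3,8] − [2,8] + [2,3],
  ∂[1,6,8] = [6,8] − [1,8] + [1,6].
This gives a 14×5 integer matrix of rank 5; reducing to Smith normal form yields diagonal entries (1,1,1,1,1).

Computing H_k = (kernel of ∂_k) / (image of ∂_{k+1}):

  H_0: rank C_0 − rank ∂_1 = 8 − 7 = 1, and the invariant factors of ∂_1 are all 1, so H_0 = Z.
  H_1: rank ker ∂_1 − rank ∂_2 = (14 − 7) − 5 = 2, and the invariant factors of ∂_2 are all 1, so H_1 = Z^2.
  H_2: rank ker ∂_2 − rank ∂_3 = (5 − 5) − 0 = 0, and there is no ∂_3, so H_2 = 0.

As a check, the Euler characteristic is 8 − 14 + 5 = -1, which agrees with 1 − 2 + 0 = -1.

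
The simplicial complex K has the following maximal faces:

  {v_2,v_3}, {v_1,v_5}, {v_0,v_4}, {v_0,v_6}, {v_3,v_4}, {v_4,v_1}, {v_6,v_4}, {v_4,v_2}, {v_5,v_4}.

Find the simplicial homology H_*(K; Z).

H_0 = Z,  H_1 = Z^3.

Order the vertices as v_0 < v_1 < v_2 < v_3 < v_4 < v_5 < v_6. Listing each simplex with vertices in this order, K has dimension 1 with simplices:

  0-simplices (7): [v_0], [v_1], [v_2], [v_3], [v_4], [v_5], [v_6]
  1-simplices (9): [v_0,v_4], [v_0,v_6], [v_1,v_4], [v_1,v_5], [v_2,v_3], [v_2,v_4], [v_3,v_4], [v_4,v_5], [v_4,v_6]

so the chain groups are C_0 ≅ Z^7, C_1 ≅ Z^9.

Boundary ∂_1: C_1 → C_0 sends each edge [p,q] (with p < q) to q − p.
This gives a 7×9 integer matrix of rank 6; reducing to Smith normal form yields diagonal entries (1,1,1,1,1,1).

Computing H_k = (kernel of ∂_k) / (image of ∂_{k+1}):

  H_0: rank C_0 − rank ∂_1 = 7 − 6 = 1, and the invariant factors of ∂_1 are all 1, so H_0 ≅ Z.
  H_1: rank ker ∂_1 − rank ∂_2 = (9 − 6) − 0 = 3, and there is no ∂_2, so H_1 ≅ Z^3.

As a check, the Euler characteristic is 7 − 9 = -2, which agrees with 1 − 3 = -2.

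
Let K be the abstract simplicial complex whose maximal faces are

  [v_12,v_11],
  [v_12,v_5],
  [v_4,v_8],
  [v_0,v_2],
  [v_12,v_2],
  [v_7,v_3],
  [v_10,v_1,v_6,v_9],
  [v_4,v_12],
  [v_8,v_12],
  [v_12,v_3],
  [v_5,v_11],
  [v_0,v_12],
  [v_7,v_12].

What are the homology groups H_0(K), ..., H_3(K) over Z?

Fix the vertex order v_0 < v_1 < v_2 < v_3 < v_4 < v_5 < v_6 < v_7 < v_8 < v_9 < v_10 < v_11 < v_12 and write every simplex with vertices in increasing order. Then dim K = 3 and the simplices of K are:

  0-simplices (13): [v_0], [v_1], [v_2], [v_3], [v_4], [v_5], [v_6], [v_7], [v_8], [v_9], [v_10], [v_11], [v_12]
  1-simplices (18): (18 of them)
  2-simplices (4): [v_1,v_6,v_9], [v_1,v_6,v_10], [v_1,v_9,v_10], [v_6,v_9,v_10]
  3-simplices (1): [v_1,v_6,v_9,v_10]

Hence C_0 ≅ Z^13, C_1 ≅ Z^18, C_2 ≅ Z^4, C_3 ≅ Z^1.

The boundary map ∂_1: C_1 → C_0 sends each edge [p,q] (with p < q) to q − p.
As a 13×18 matrix over Z this has rank 11, with invariant factors (1,1,1,1,1,1,1,1,1,1,1).

The boundary map ∂_2: C_2 → C_1 sends each 2-simplex [p,q,r] to [q,r] − [p,r] + [p,q]. For instance
  ∂[v_1,v_6,v_10] = [v_6,v_10] − [v_1,v_10] + [v_1,v_6],
  ∂[v_6,v_9,v_10] = [v_9,v_10] − [v_6,v_10] + [v_6,v_9].
This gives a 18×4 integer matrix of rank 3; reducing to Smith normal form yields diagonal entries (1,1,1).

∂_3: C_3 → C_2 sends each 3-simplex σ to the alternating sum Σ_i (−1)^i (σ with its i-th vertex removed). For instance
  ∂[v_1,v_6,v_9,v_10] = [v_6,v_9,v_10] − [v_1,v_9,v_10] + [v_1,v_6,v_10] − [v_1,v_6,v_9].
The resulting 4×1 matrix has rank 1, and its Smith normal form has invariant factors (1).

From H_k ≅ ker(∂_k) / im(∂_{k+1}) we obtain:

  H_0: rank C_0 − rank ∂_1 = 13 − 11 = 2, and the invariant factors of ∂_1 are all 1, so H_0 ≅ Z^2.
  H_1: rank ker ∂_1 − rank ∂_2 = (18 − 11) − 3 = 4, and the invariant factors of ∂_2 are all 1, so H_1 ≅ Z^4.
  H_2: rank ker ∂_2 − rank ∂_3 = (4 − 3) − 1 = 0, and the invariant factors of ∂_3 are all 1, so H_2 ≅ 0.
  H_3: rank ker ∂_3 − rank ∂_4 = (1 − 1) − 0 = 0, and there is no ∂_4, so H_3 ≅ 0.

H_0 = Z^2,  H_1 = Z^4,  H_2 = 0,  H_3 = 0.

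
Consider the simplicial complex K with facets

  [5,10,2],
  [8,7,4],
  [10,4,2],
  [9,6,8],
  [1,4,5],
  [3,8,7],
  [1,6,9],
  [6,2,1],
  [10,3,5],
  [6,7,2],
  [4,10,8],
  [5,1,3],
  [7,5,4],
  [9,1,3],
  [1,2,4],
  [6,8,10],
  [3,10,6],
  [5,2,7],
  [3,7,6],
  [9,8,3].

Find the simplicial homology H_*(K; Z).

H_0 = Z,  H_1 = Z ⊕ Z/2,  H_2 = 0.

K has 10 vertices, 30 edges, 20 triangles.
rank ∂_0 = 0, rank ∂_1 = 9 ⇒ b_0 = 10 − 0 − 9 = 1; all invariant factors of ∂_1 are 1 so no torsion. So H_0 = Z.
rank ∂_1 = 9, rank ∂_2 = 20 ⇒ b_1 = 30 − 9 − 20 = 1; ∂_2 has invariant factor(s) [2] giving torsion. So H_1 = Z ⊕ Z/2.
rank ∂_2 = 20, rank ∂_3 = 0 ⇒ b_2 = 20 − 20 − 0 = 0. So H_2 = 0.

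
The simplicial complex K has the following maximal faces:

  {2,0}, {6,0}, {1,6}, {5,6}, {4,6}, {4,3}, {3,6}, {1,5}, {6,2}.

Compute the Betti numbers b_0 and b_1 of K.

We work with the vertex ordering 0 < 1 < 2 < 3 < 4 < 5 < 6. The simplices of K, each written with vertices in increasing order, are:

  0-simplices (7): [0], [1], [2], [3], [4], [5], [6]
  1-simplices (9): [0,2], [0,6], [1,5], [1,6], [2,6], [3,4], [3,6], [4,6], [5,6]

giving chain groups C_0 ≅ Z^7, C_1 ≅ Z^9.

∂_1: C_1 → C_0 is given by ∂[p,q] = [q] − [p]. For instance
  ∂[2,6] = [6] − [2].
The 7×9 boundary matrix has rank 6 and Smith normal form diag(1,1,1,1,1,1).

From H_k ≅ ker(∂_k) / im(∂_{k+1}) we obtain:

  H_0: rank C_0 − rank ∂_1 = 7 − 6 = 1, and the invariant factors of ∂_1 are all 1, so H_0 = Z.
  H_1: rank ker ∂_1 − rank ∂_2 = (9 − 6) − 0 = 3, and there is no ∂_2, so H_1 = Z^3.

As a check, the Euler characteristic is 7 − 9 = -2, which agrees with 1 − 3 = -2.
(K is a triangulation of a wedge of 3 circles.)

Hence the Betti numbers are b_0 = 1, b_1 = 3.

b_0 = 1, b_1 = 3.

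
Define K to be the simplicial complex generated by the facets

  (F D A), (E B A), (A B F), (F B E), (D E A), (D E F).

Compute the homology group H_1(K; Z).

Take the total order A < B < D < E < F on the vertex set. Then K (dimension 2) consists of the simplices:

  0-simplices (5): A, B, D, E, F
  1-simplices (9): AB, AD, AE, AF, BE, BF, DE, DF, EF
  2-simplices (6): ABE, ABF, ADE, ADF, BEF, DEF

so the chain groups are C_0 ≅ Z^5, C_1 ≅ Z^9, C_2 ≅ Z^6.

Boundary ∂_1: C_1 → C_0 is given by ∂[p,q] = [q] − [p]. For instance
  ∂BE = E − B.
The resulting 5×9 matrix has rank 4, and its Smith normal form has invariant factors (1,1,1,1).

The boundary map ∂_2: C_2 → C_1 acts by ∂[p,q,r] = [q,r] − [p,r] + [p,q]. For instance
  ∂ABE = BE − AE + AB,
  ∂ADE = DE − AE + AD.
This gives a 9×6 integer matrix of rank 5; reducing to Smith normal form yields diagonal entries (1,1,1,1,1).

Reading off H_k = ker ∂_k / im ∂_{k+1}:

  H_1: rank ker ∂_1 − rank ∂_2 = (9 − 4) − 5 = 0, and the invariant factors of ∂_2 are all 1, so H_1 = 0.

H_1 ≅ 0.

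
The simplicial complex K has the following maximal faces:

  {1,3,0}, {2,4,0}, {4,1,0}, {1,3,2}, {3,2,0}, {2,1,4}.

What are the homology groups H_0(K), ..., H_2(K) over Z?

We work with the vertex ordering 0 < 1 < 2 < 3 < 4. The simplices of K, each written with vertices in increasing order, are:

  0-simplices (5): [0], [1], [2], [3], [4]
  1-simplices (9): [0,1], [0,2], [0,3], [0,4], [1,2], [1,3], [1,4], [2,3], [2,4]
  2-simplices (6): [0,1,3], [0,1,4], [0,2,3], [0,2,4], [1,2,3], [1,2,4]

so the chain groups are C_0 ≅ Z^5, C_1 ≅ Z^9, C_2 ≅ Z^6.

∂_1: C_1 → C_0 sends each edge [p,q] (with p < q) to q − p.
The 5×9 boundary matrix has rank 4 and Smith normal form diag(1,1,1,1).

Boundary ∂_2: C_2 → C_1 sends each 2-simplex [p,q,r] to [q,r] − [p,r] + [p,q]. For instance
  ∂[0,2,4] = [2,4] − [0,4] + [0,2],
  ∂[1,2,4] = [2,4] − [1,4] + [1,2].
As a 9×6 matrix over Z this has rank 5, with invariant factors (1,1,1,1,1).

Computing H_k = (kernel of ∂_k) / (image of ∂_{k+1}):

  H_0: rank C_0 − rank ∂_1 = 5 − 4 = 1, and the invariant factors of ∂_1 are all 1, so H_0 ≅ Z.
  H_1: rank ker ∂_1 − rank ∂_2 = (9 − 4) − 5 = 0, and the invariant factors of ∂_2 are all 1, so H_1 ≅ 0.
  H_2: rank ker ∂_2 − rank ∂_3 = (6 − 5) − 0 = 1, and there is no ∂_3, so H_2 ≅ Z.

H_0 = Z,  H_1 = 0,  H_2 = Z.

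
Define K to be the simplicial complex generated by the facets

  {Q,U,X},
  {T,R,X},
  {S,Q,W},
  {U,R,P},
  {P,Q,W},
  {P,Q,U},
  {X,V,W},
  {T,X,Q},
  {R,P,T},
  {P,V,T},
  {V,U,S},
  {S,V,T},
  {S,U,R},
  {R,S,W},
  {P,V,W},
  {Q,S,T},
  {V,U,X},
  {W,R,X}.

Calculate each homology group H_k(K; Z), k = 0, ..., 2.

Take the total order P < Q < R < S < T < U < V < W < X on the vertex set. Then K (dimension 2) consists of the simplices:

  0-simplices (9): P, Q, R, S, T, U, V, W, X
  1-simplices (27): PQ, PR, PT, PU, PV, PW, QS, QT, QU, QW, QX, RS, RT, RU, RW, RX, ST, SU, SV, SW, TV, TX, UV, UX, VW, VX, WX
  2-simplices (18): PQU, PQW, PRT, PRU, PTV, PVW, QST, QSW, QTX, QUX, RSU, RSW, RTX, RWX, STV, SUV, UVX, VWX

so the chain groups are C_0 ≅ Z^9, C_1 ≅ Z^27, C_2 ≅ Z^18.

Boundary ∂_1: C_1 → C_0 is given by ∂[p,q] = [q] − [p].
The resulting 9×27 matrix has rank 8, and its Smith normal form has invariant factors (1,1,1,1,1,1,1,1).

Boundary ∂_2: C_2 → C_1 sends each 2-simplex [p,q,r] to [q,r] − [p,r] + [p,q]. For instance
  ∂PTV = TV − PV + PT,
  ∂RSW = SW − RW + RS.
The resulting 27×18 matrix has rank 17, and its Smith normal form has invariant factors (1,1,1,1,1,1,1,1,1,1,1,1,1,1,1,1,1).

Reading off H_k = ker ∂_k / im ∂_{k+1}:

  H_0: rank C_0 − rank ∂_1 = 9 − 8 = 1, and the invariant factors of ∂_1 are all 1, so H_0 = Z.
  H_1: rank ker ∂_1 − rank ∂_2 = (27 − 8) − 17 = 2, and the invariant factors of ∂_2 are all 1, so H_1 = Z^2.
  H_2: rank ker ∂_2 − rank ∂_3 = (18 − 17) − 0 = 1, and there is no ∂_3, so H_2 = Z.

As a check, the Euler characteristic is 9 − 27 + 18 = 0, which agrees with 1 − 2 + 1 = 0.
(K is a triangulation of the torus T^2.)

H_0 = Z,  H_1 = Z^2,  H_2 = Z.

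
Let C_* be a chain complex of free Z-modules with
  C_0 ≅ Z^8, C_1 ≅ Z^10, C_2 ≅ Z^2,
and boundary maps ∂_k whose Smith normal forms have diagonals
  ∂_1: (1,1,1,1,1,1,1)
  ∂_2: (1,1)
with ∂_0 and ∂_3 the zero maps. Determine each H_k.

H_0: b_0 = 8 − 0 − 7 = 1; torsion from ∂_1 factors > 1: none. So H_0 = Z.
H_1: b_1 = 10 − 7 − 2 = 1; torsion from ∂_2 factors > 1: none. So H_1 = Z.
H_2: b_2 = 2 − 2 − 0 = 0; torsion from ∂_3 factors > 1: none. So H_2 = 0.

H_0 = Z,  H_1 = Z,  H_2 = 0.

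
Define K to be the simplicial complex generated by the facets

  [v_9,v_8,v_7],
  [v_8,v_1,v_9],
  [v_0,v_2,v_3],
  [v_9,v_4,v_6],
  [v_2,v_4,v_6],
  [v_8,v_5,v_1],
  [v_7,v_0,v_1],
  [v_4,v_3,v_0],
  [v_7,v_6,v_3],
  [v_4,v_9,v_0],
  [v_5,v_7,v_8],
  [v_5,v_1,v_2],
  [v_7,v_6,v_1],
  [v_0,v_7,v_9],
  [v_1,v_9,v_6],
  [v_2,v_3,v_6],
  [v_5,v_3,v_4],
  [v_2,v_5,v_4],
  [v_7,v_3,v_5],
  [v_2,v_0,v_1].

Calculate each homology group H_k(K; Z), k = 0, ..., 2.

H_0 ≅ Z,  H_1 ≅ Z ⊕ Z/2,  H_2 = 0.

K has 10 vertices, 30 edges, 20 triangles.
rank ∂_0 = 0, rank ∂_1 = 9 ⇒ b_0 = 10 − 0 − 9 = 1; all invariant factors of ∂_1 are 1 so no torsion. So H_0 ≅ Z.
rank ∂_1 = 9, rank ∂_2 = 20 ⇒ b_1 = 30 − 9 − 20 = 1; ∂_2 has invariant factor(s) [2] giving torsion. So H_1 ≅ Z ⊕ Z/2.
rank ∂_2 = 20, rank ∂_3 = 0 ⇒ b_2 = 20 − 20 − 0 = 0. So H_2 ≅ 0.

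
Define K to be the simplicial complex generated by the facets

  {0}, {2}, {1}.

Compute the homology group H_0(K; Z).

H_0 = Z^3.

Fix the vertex order 0 < 1 < 2 and write every simplex with vertices in increasing order. Then dim K = 0 and the simplices of K are:

  0-simplices (3): [0], [1], [2]

giving chain groups C_0 ≅ Z^3.

Now H_k = ker ∂_k / im ∂_{k+1}, so:

  H_0: rank C_0 − rank ∂_1 = 3 − 0 = 3, and there is no ∂_1, so H_0 ≅ Z^3.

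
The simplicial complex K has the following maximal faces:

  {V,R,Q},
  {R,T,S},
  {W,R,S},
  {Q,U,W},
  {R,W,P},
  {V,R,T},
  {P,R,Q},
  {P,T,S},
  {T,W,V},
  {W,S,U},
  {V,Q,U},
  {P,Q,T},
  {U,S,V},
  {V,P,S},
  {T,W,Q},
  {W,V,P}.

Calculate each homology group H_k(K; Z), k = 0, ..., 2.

Order the vertices as P < Q < R < S < T < U < V < W. Listing each simplex with vertices in this order, K has dimension 2 with simplices:

  0-simplices (8): P, Q, R, S, T, U, V, W
  1-simplices (24): PQ, PR, PS, PT, PV, PW, QR, QT, QU, QV, QW, RS, RT, RV, RW, ST, SU, SV, SW, TV, TW, UV, UW, VW
  2-simplices (16): PQR, PQT, PRW, PST, PSV, PVW, QRV, QTW, QUV, QUW, RST, RSW, RTV, SUV, SUW, TVW

Hence C_0 ≅ Z^8, C_1 ≅ Z^24, C_2 ≅ Z^16.

Boundary ∂_1: C_1 → C_0 maps an edge to its endpoints' difference, ∂[p,q] = q − p.
This gives a 8×24 integer matrix of rank 7; reducing to Smith normal form yields diagonal entries (1,1,1,1,1,1,1).

∂_2: C_2 → C_1 acts by ∂[p,q,r] = [q,r] − [p,r] + [p,q]. For instance
  ∂PSV = SV − PV + PS,
  ∂SUV = UV − SV + SU.
As a 24×16 matrix over Z this has rank 15, with invariant factors (1,1,1,1,1,1,1,1,1,1,1,1,1,1,1).

Computing H_k = (kernel of ∂_k) / (image of ∂_{k+1}):

  H_0: rank C_0 − rank ∂_1 = 8 − 7 = 1, and the invariant factors of ∂_1 are all 1, so H_0 ≅ Z.
  H_1: rank ker ∂_1 − rank ∂_2 = (24 − 7) − 15 = 2, and the invariant factors of ∂_2 are all 1, so H_1 ≅ Z^2.
  H_2: rank ker ∂_2 − rank ∂_3 = (16 − 15) − 0 = 1, and there is no ∂_3, so H_2 ≅ Z.

As a check, the Euler characteristic is 8 − 24 + 16 = 0, which agrees with 1 − 2 + 1 = 0.

H_0 ≅ Z,  H_1 ≅ Z^2,  H_2 ≅ Z.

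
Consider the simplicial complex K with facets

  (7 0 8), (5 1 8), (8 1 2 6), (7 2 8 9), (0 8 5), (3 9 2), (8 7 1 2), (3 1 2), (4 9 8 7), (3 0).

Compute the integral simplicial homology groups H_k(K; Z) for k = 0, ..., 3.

Fix the vertex order 0 < 1 < 2 < 3 < 4 < 5 < 6 < 7 < 8 < 9 and write every simplex with vertices in increasing order. Then dim K = 3 and the simplices of K are:

  0-simplices (10): [0], [1], [2], [3], [4], [5], [6], [7], [8], [9]
  1-simplices (24): (24 of them)
  2-simplices (18): [0,5,8], [0,7,8], [1,2,3], [1,2,6], [1,2,7], [1,2,8], [1,5,8], [1,6,8], [1,7,8], [2,3,9], [2,6,8], [2,7,8], [2,7,9], [2,8,9], [4,7,8], [4,7,9], [4,8,9], [7,8,9]
  3-simplices (4): [1,2,6,8], [1,2,7,8], [2,7,8,9], [4,7,8,9]

giving chain groups C_0 ≅ Z^10, C_1 ≅ Z^24, C_2 ≅ Z^18, C_3 ≅ Z^4.

∂_1: C_1 → C_0 sends each edge [p,q] (with p < q) to q − p. For instance
  ∂[4,7] = [7] − [4].
As a 10×24 matrix over Z this has rank 9, with invariant factors (1,1,1,1,1,1,1,1,1).

∂_2: C_2 → C_1 sends each 2-simplex [p,q,r] to [q,r] − [p,r] + [p,q]. For instance
  ∂[2,7,8] = [7,8] − [2,8] + [2,7],
  ∂[0,5,8] = [5,8] − [0,8] + [0,5].
As a 24×18 matrix over Z this has rank 14, with invariant factors (1,1,1,1,1,1,1,1,1,1,1,1,1,1).

∂_3: C_3 → C_2 sends each 3-simplex σ to the alternating sum Σ_i (−1)^i (σ with its i-th vertex removed). For instance
  ∂[4,7,8,9] = [7,8,9] − [4,8,9] + [4,7,9] − [4,7,8],
  ∂[1,2,6,8] = [2,6,8] − [1,6,8] + [1,2,8] − [1,2,6].
This gives a 18×4 integer matrix of rank 4; reducing to Smith normal form yields diagonal entries (1,1,1,1).

Now H_k = ker ∂_k / im ∂_{k+1}, so:

  H_0: rank C_0 − rank ∂_1 = 10 − 9 = 1, and the invariant factors of ∂_1 are all 1, so H_0 ≅ Z.
  H_1: rank ker ∂_1 − rank ∂_2 = (24 − 9) − 14 = 1, and the invariant factors of ∂_2 are all 1, so H_1 ≅ Z.
  H_2: rank ker ∂_2 − rank ∂_3 = (18 − 14) − 4 = 0, and the invariant factors of ∂_3 are all 1, so H_2 ≅ 0.
  H_3: rank ker ∂_3 − rank ∂_4 = (4 − 4) − 0 = 0, and there is no ∂_4, so H_3 ≅ 0.

H_0 = Z,  H_1 = Z,  H_2 = 0,  H_3 = 0.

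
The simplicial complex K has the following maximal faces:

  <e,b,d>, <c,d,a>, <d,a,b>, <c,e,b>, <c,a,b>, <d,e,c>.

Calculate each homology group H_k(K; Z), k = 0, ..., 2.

Take the total order a < b < c < d < e on the vertex set. Then K (dimension 2) consists of the simplices:

  0-simplices (5): a, b, c, d, e
  1-simplices (9): ab, ac, ad, bc, bd, be, cd, ce, de
  2-simplices (6): abc, abd, acd, bce, bde, cde

giving chain groups C_0 ≅ Z^5, C_1 ≅ Z^9, C_2 ≅ Z^6.

The boundary map ∂_1: C_1 → C_0 sends each edge [p,q] (with p < q) to q − p. For instance
  ∂cd = d − c.
The 5×9 boundary matrix has rank 4 and Smith normal form diag(1,1,1,1).

Boundary ∂_2: C_2 → C_1 sends each 2-simplex [p,q,r] to [q,r] − [p,r] + [p,q]. For instance
  ∂bde = de − be + bd,
  ∂cde = de − ce + cd.
The resulting 9×6 matrix has rank 5, and its Smith normal form has invariant factors (1,1,1,1,1).

Reading off H_k = ker ∂_k / im ∂_{k+1}:

  H_0: rank C_0 − rank ∂_1 = 5 − 4 = 1, and the invariant factors of ∂_1 are all 1, so H_0 ≅ Z.
  H_1: rank ker ∂_1 − rank ∂_2 = (9 − 4) − 5 = 0, and the invariant factors of ∂_2 are all 1, so H_1 ≅ 0.
  H_2: rank ker ∂_2 − rank ∂_3 = (6 − 5) − 0 = 1, and there is no ∂_3, so H_2 ≅ Z.

H_0 = Z,  H_1 = 0,  H_2 = Z.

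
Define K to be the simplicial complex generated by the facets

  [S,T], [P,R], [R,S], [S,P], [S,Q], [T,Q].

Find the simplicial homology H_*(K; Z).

Take the total order P < Q < R < S < T on the vertex set. Then K (dimension 1) consists of the simplices:

  0-simplices (5): P, Q, R, S, T
  1-simplices (6): PR, PS, QS, QT, RS, ST

so the chain groups are C_0 ≅ Z^5, C_1 ≅ Z^6.

∂_1: C_1 → C_0 sends each edge [p,q] (with p < q) to q − p. For instance
  ∂QS = S − Q.
This gives a 5×6 integer matrix of rank 4; reducing to Smith normal form yields diagonal entries (1,1,1,1).

Computing H_k = (kernel of ∂_k) / (image of ∂_{k+1}):

  H_0: rank C_0 − rank ∂_1 = 5 − 4 = 1, and the invariant factors of ∂_1 are all 1, so H_0 ≅ Z.
  H_1: rank ker ∂_1 − rank ∂_2 = (6 − 4) − 0 = 2, and there is no ∂_2, so H_1 ≅ Z^2.

H_0 ≅ Z,  H_1 ≅ Z^2.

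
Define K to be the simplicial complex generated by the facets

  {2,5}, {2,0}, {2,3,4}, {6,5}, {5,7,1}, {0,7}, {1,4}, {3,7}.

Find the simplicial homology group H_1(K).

H_1 = Z^3.

Order the vertices as 0 < 1 < 2 < 3 < 4 < 5 < 6 < 7. Listing each simplex with vertices in this order, K has dimension 2 with simplices:

  0-simplices (8): [0], [1], [2], [3], [4], [5], [6], [7]
  1-simplices (12): [0,2], [0,7], [1,4], [1,5], [1,7], [2,3], [2,4], [2,5], [3,4], [3,7], [5,6], [5,7]
  2-simplices (2): [1,5,7], [2,3,4]

Hence C_0 ≅ Z^8, C_1 ≅ Z^12, C_2 ≅ Z^2.

∂_1: C_1 → C_0 sends each edge [p,q] (with p < q) to q − p. For instance
  ∂[0,2] = [2] − [0].
This gives a 8×12 integer matrix of rank 7; reducing to Smith normal form yields diagonal entries (1,1,1,1,1,1,1).

Boundary ∂_2: C_2 → C_1 sends each 2-simplex [p,q,r] to [q,r] − [p,r] + [p,q]. For instance
  ∂[2,3,4] = [3,4] − [2,4] + [2,3],
  ∂[1,5,7] = [5,7] − [1,7] + [1,5].
The 12×2 boundary matrix has rank 2 and Smith normal form diag(1,1).

Computing H_k = (kernel of ∂_k) / (image of ∂_{k+1}):

  H_1: rank ker ∂_1 − rank ∂_2 = (12 − 7) − 2 = 3, and the invariant factors of ∂_2 are all 1, so H_1 ≅ Z^3.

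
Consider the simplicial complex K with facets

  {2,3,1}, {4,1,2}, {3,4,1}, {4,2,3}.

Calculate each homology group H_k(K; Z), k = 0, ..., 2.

H_0 ≅ Z,  H_1 = 0,  H_2 ≅ Z.

Order the vertices as 1 < 2 < 3 < 4. Listing each simplex with vertices in this order, K has dimension 2 with simplices:

  0-simplices (4): [1], [2], [3], [4]
  1-simplices (6): [1,2], [1,3], [1,4], [2,3], [2,4], [3,4]
  2-simplices (4): [1,2,3], [1,2,4], [1,3,4], [2,3,4]

Hence C_0 ≅ Z^4, C_1 ≅ Z^6, C_2 ≅ Z^4.

∂_1: C_1 → C_0 sends each edge [p,q] (with p < q) to q − p. For instance
  ∂[1,3] = [3] − [1].
This gives a 4×6 integer matrix of rank 3; reducing to Smith normal form yields diagonal entries (1,1,1).

Boundary ∂_2: C_2 → C_1 acts by ∂[p,q,r] = [q,r] − [p,r] + [p,q]. For instance
  ∂[1,2,4] = [2,4] − [1,4] + [1,2],
  ∂[1,2,3] = [2,3] − [1,3] + [1,2].
As a 6×4 matrix over Z this has rank 3, with invariant factors (1,1,1).

Reading off H_k = ker ∂_k / im ∂_{k+1}:

  H_0: rank C_0 − rank ∂_1 = 4 − 3 = 1, and the invariant factors of ∂_1 are all 1, so H_0 ≅ Z.
  H_1: rank ker ∂_1 − rank ∂_2 = (6 − 3) − 3 = 0, and the invariant factors of ∂_2 are all 1, so H_1 ≅ 0.
  H_2: rank ker ∂_2 − rank ∂_3 = (4 − 3) − 0 = 1, and there is no ∂_3, so H_2 ≅ Z.

As a check, the Euler characteristic is 4 − 6 + 4 = 2, which agrees with 1 − 0 + 1 = 2.
(K is a triangulation of the 2-sphere S^2.)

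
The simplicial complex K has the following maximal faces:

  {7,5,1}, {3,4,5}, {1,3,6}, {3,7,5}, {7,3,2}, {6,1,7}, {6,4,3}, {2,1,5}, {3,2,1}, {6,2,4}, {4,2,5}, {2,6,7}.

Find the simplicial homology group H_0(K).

Take the total order 1 < 2 < 3 < 4 < 5 < 6 < 7 on the vertex set. Then K (dimension 2) consists of the simplices:

  0-simplices (7): [1], [2], [3], [4], [5], [6], [7]
  1-simplices (18): [1,2], [1,3], [1,5], [1,6], [1,7], [2,3], [2,4], [2,5], [2,6], [2,7], [3,4], [3,5], [3,6], [3,7], [4,5], [4,6], [5,7], [6,7]
  2-simplices (12): [1,2,3], [1,2,5], [1,3,6], [1,5,7], [1,6,7], [2,3,7], [2,4,5], [2,4,6], [2,6,7], [3,4,5], [3,4,6], [3,5,7]

giving chain groups C_0 ≅ Z^7, C_1 ≅ Z^18, C_2 ≅ Z^12.

Boundary ∂_1: C_1 → C_0 sends each edge [p,q] (with p < q) to q − p. For instance
  ∂[2,5] = [5] − [2].
As a 7×18 matrix over Z this has rank 6, with invariant factors (1,1,1,1,1,1).

The boundary map ∂_2: C_2 → C_1 acts by ∂[p,q,r] = [q,r] − [p,r] + [p,q]. For instance
  ∂[2,4,5] = [4,5] − [2,5] + [2,4],
  ∂[1,2,5] = [2,5] − [1,5] + [1,2].
As a 18×12 matrix over Z this has rank 12, with invariant factors (1,1,1,1,1,1,1,1,1,1,1,2).

Now H_k = ker ∂_k / im ∂_{k+1}, so:

  H_0: rank C_0 − rank ∂_1 = 7 − 6 = 1, and the invariant factors of ∂_1 are all 1, so H_0 = Z.

H_0 ≅ Z.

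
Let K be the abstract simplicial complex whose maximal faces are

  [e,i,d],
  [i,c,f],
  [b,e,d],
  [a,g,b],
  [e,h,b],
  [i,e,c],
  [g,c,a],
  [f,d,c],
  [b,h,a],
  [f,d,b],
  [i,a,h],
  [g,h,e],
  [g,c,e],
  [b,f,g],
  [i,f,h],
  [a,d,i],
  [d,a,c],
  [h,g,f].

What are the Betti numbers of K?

b_0 = 1, b_1 = 1, b_2 = 0.

Order the vertices as a < b < c < d < e < f < g < h < i. Listing each simplex with vertices in this order, K has dimension 2 with simplices:

  0-simplices (9): a, b, c, d, e, f, g, h, i
  1-simplices (27): ab, ac, ad, ag, ah, ai, bd, be, bf, bg, bh, cd, ce, cf, cg, ci, de, df, di, eg, eh, ei, fg, fh, fi, gh, hi
  2-simplices (18): abg, abh, acd, acg, adi, ahi, bde, bdf, beh, bfg, cdf, ceg, cei, cfi, dei, egh, fgh, fhi

Hence C_0 ≅ Z^9, C_1 ≅ Z^27, C_2 ≅ Z^18.

The boundary map ∂_1: C_1 → C_0 maps an edge to its endpoints' difference, ∂[p,q] = q − p. For instance
  ∂ci = i − c.
This gives a 9×27 integer matrix of rank 8; reducing to Smith normal form yields diagonal entries (1,1,1,1,1,1,1,1).

The boundary map ∂_2: C_2 → C_1 maps a triangle to the signed sum of its edges. For instance
  ∂abh = bh − ah + ab,
  ∂abg = bg − ag + ab.
The 27×18 boundary matrix has rank 18 and Smith normal form diag(1,1,1,1,1,1,1,1,1,1,1,1,1,1,1,1,1,2).

Computing H_k = (kernel of ∂_k) / (image of ∂_{k+1}):

  H_0: rank C_0 − rank ∂_1 = 9 − 8 = 1, and the invariant factors of ∂_1 are all 1, so H_0 ≅ Z.
  H_1: rank ker ∂_1 − rank ∂_2 = (27 − 8) − 18 = 1, and ∂_2 has invariant factor 2 > 1, so H_1 ≅ Z ⊕ Z/2.
  H_2: rank ker ∂_2 − rank ∂_3 = (18 − 18) − 0 = 0, and there is no ∂_3, so H_2 ≅ 0.

(K is a triangulation of the Klein bottle.)

Hence the Betti numbers are b_0 = 1, b_1 = 1, b_2 = 0.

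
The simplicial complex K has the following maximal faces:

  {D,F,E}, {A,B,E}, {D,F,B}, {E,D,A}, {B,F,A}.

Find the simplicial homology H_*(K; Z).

K has 5 vertices, 10 edges, 5 triangles.
rank ∂_0 = 0, rank ∂_1 = 4 ⇒ b_0 = 5 − 0 − 4 = 1; all invariant factors of ∂_1 are 1 so no torsion. So H_0 = Z.
rank ∂_1 = 4, rank ∂_2 = 5 ⇒ b_1 = 10 − 4 − 5 = 1; all invariant factors of ∂_2 are 1 so no torsion. So H_1 = Z.
rank ∂_2 = 5, rank ∂_3 = 0 ⇒ b_2 = 5 − 5 − 0 = 0. So H_2 = 0.

H_0 ≅ Z,  H_1 ≅ Z,  H_2 = 0.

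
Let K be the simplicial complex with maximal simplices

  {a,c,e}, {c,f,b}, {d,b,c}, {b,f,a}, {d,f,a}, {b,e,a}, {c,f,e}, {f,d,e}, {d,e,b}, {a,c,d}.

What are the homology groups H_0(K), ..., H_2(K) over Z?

H_0 = Z,  H_1 = Z_2,  H_2 = 0.

We work with the vertex ordering a < b < c < d < e < f. The simplices of K, each written with vertices in increasing order, are:

  0-simplices (6): a, b, c, d, e, f
  1-simplices (15): ab, ac, ad, ae, af, bc, bd, be, bf, cd, ce, cf, de, df, ef
  2-simplices (10): abe, abf, acd, ace, adf, bcd, bcf, bde, cef, def

giving chain groups C_0 ≅ Z^6, C_1 ≅ Z^15, C_2 ≅ Z^10.

The boundary map ∂_1: C_1 → C_0 is given by ∂[p,q] = [q] − [p]. For instance
  ∂af = f − a.
As a 6×15 matrix over Z this has rank 5, with invariant factors (1,1,1,1,1).

Boundary ∂_2: C_2 → C_1 acts by ∂[p,q,r] = [q,r] − [p,r] + [p,q]. For instance
  ∂abf = bf − af + ab,
  ∂bcd = cd − bd + bc.
This gives a 15×10 integer matrix of rank 10; reducing to Smith normal form yields diagonal entries (1,1,1,1,1,1,1,1,1,2).

Computing H_k = (kernel of ∂_k) / (image of ∂_{k+1}):

  H_0: rank C_0 − rank ∂_1 = 6 − 5 = 1, and the invariant factors of ∂_1 are all 1, so H_0 = Z.
  H_1: rank ker ∂_1 − rank ∂_2 = (15 − 5) − 10 = 0, and ∂_2 has invariant factor 2 > 1, so H_1 = Z_2.
  H_2: rank ker ∂_2 − rank ∂_3 = (10 − 10) − 0 = 0, and there is no ∂_3, so H_2 = 0.

(K is a triangulation of the real projective plane RP^2.)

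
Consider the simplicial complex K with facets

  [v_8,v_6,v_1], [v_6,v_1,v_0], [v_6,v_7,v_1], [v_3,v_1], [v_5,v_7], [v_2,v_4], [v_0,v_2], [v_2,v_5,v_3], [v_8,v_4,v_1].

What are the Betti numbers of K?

b_0 = 1, b_1 = 3, b_2 = 0.

Order the vertices as v_0 < v_1 < v_2 < v_3 < v_4 < v_5 < v_6 < v_7 < v_8. Listing each simplex with vertices in this order, K has dimension 2 with simplices:

  0-simplices (9): [v_0], [v_1], [v_2], [v_3], [v_4], [v_5], [v_6], [v_7], [v_8]
  1-simplices (16): (16 of them)
  2-simplices (5): [v_0,v_1,v_6], [v_1,v_4,v_8], [v_1,v_6,v_7], [v_1,v_6,v_8], [v_2,v_3,v_5]

Hence C_0 ≅ Z^9, C_1 ≅ Z^16, C_2 ≅ Z^5.

The boundary map ∂_1: C_1 → C_0 maps an edge to its endpoints' difference, ∂[p,q] = q − p.
The 9×16 boundary matrix has rank 8 and Smith normal form diag(1,1,1,1,1,1,1,1).

Boundary ∂_2: C_2 → C_1 acts by ∂[p,q,r] = [q,r] − [p,r] + [p,q]. For instance
  ∂[v_0,v_1,v_6] = [v_1,v_6] − [v_0,v_6] + [v_0,v_1],
  ∂[v_2,v_3,v_5] = [v_3,v_5] − [v_2,v_5] + [v_2,v_3].
The 16×5 boundary matrix has rank 5 and Smith normal form diag(1,1,1,1,1).

Now H_k = ker ∂_k / im ∂_{k+1}, so:

  H_0: rank C_0 − rank ∂_1 = 9 − 8 = 1, and the invariant factors of ∂_1 are all 1, so H_0 ≅ Z.
  H_1: rank ker ∂_1 − rank ∂_2 = (16 − 8) − 5 = 3, and the invariant factors of ∂_2 are all 1, so H_1 ≅ Z^3.
  H_2: rank ker ∂_2 − rank ∂_3 = (5 − 5) − 0 = 0, and there is no ∂_3, so H_2 ≅ 0.

As a check, the Euler characteristic is 9 − 16 + 5 = -2, which agrees with 1 − 3 + 0 = -2.

Hence the Betti numbers are b_0 = 1, b_1 = 3, b_2 = 0.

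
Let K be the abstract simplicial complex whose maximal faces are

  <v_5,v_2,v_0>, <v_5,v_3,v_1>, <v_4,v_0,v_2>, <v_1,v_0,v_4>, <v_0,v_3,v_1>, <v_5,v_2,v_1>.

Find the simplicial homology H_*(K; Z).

Take the total order v_0 < v_1 < v_2 < v_3 < v_4 < v_5 on the vertex set. Then K (dimension 2) consists of the simplices:

  0-simplices (6): [v_0], [v_1], [v_2], [v_3], [v_4], [v_5]
  1-simplices (12): [v_0,v_1], [v_0,v_2], [v_0,v_3], [v_0,v_4], [v_0,v_5], [v_1,v_2], [v_1,v_3], [v_1,v_4], [v_1,v_5], [v_2,v_4], [v_2,v_5], [v_3,v_5]
  2-simplices (6): [v_0,v_1,v_3], [v_0,v_1,v_4], [v_0,v_2,v_4], [v_0,v_2,v_5], [v_1,v_2,v_5], [v_1,v_3,v_5]

Hence C_0 ≅ Z^6, C_1 ≅ Z^12, C_2 ≅ Z^6.

Boundary ∂_1: C_1 → C_0 sends each edge [p,q] (with p < q) to q − p. For instance
  ∂[v_3,v_5] = [v_5] − [v_3].
As a 6×12 matrix over Z this has rank 5, with invariant factors (1,1,1,1,1).

Boundary ∂_2: C_2 → C_1 maps a triangle to the signed sum of its edges. For instance
  ∂[v_0,v_2,v_4] = [v_2,v_4] − [v_0,v_4] + [v_0,v_2],
  ∂[v_0,v_1,v_3] = [v_1,v_3] − [v_0,v_3] + [v_0,v_1].
The resulting 12×6 matrix has rank 6, and its Smith normal form has invariant factors (1,1,1,1,1,1).

Computing H_k = (kernel of ∂_k) / (image of ∂_{k+1}):

  H_0: rank C_0 − rank ∂_1 = 6 − 5 = 1, and the invariant factors of ∂_1 are all 1, so H_0 ≅ Z.
  H_1: rank ker ∂_1 − rank ∂_2 = (12 − 5) − 6 = 1, and the invariant factors of ∂_2 are all 1, so H_1 ≅ Z.
  H_2: rank ker ∂_2 − rank ∂_3 = (6 − 6) − 0 = 0, and there is no ∂_3, so H_2 ≅ 0.

As a check, the Euler characteristic is 6 − 12 + 6 = 0, which agrees with 1 − 1 + 0 = 0.
(K is a triangulation of the cylinder S^1 x I.)

H_0 = Z,  H_1 = Z,  H_2 = 0.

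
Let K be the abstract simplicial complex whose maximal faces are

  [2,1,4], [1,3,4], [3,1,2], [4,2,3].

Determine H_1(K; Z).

Take the total order 1 < 2 < 3 < 4 on the vertex set. Then K (dimension 2) consists of the simplices:

  0-simplices (4): [1], [2], [3], [4]
  1-simplices (6): [1,2], [1,3], [1,4], [2,3], [2,4], [3,4]
  2-simplices (4): [1,2,3], [1,2,4], [1,3,4], [2,3,4]

Hence C_0 ≅ Z^4, C_1 ≅ Z^6, C_2 ≅ Z^4.

∂_1: C_1 → C_0 sends each edge [p,q] (with p < q) to q − p. For instance
  ∂[3,4] = [4] − [3].
This gives a 4×6 integer matrix of rank 3; reducing to Smith normal form yields diagonal entries (1,1,1).

Boundary ∂_2: C_2 → C_1 acts by ∂[p,q,r] = [q,r] − [p,r] + [p,q]. For instance
  ∂[1,3,4] = [3,4] − [1,4] + [1,3],
  ∂[1,2,4] = [2,4] − [1,4] + [1,2].
The resulting 6×4 matrix has rank 3, and its Smith normal form has invariant factors (1,1,1).

Reading off H_k = ker ∂_k / im ∂_{k+1}:

  H_1: rank ker ∂_1 − rank ∂_2 = (6 − 3) − 3 = 0, and the invariant factors of ∂_2 are all 1, so H_1 = 0.

H_1 ≅ 0.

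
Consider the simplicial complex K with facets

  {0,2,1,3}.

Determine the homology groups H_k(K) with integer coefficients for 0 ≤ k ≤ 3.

H_0 = Z,  H_1 = 0,  H_2 = 0,  H_3 = 0.

We work with the vertex ordering 0 < 1 < 2 < 3. The simplices of K, each written with vertices in increasing order, are:

  0-simplices (4): [0], [1], [2], [3]
  1-simplices (6): [0,1], [0,2], [0,3], [1,2], [1,3], [2,3]
  2-simplices (4): [0,1,2], [0,1,3], [0,2,3], [1,2,3]
  3-simplices (1): [0,1,2,3]

giving chain groups C_0 ≅ Z^4, C_1 ≅ Z^6, C_2 ≅ Z^4, C_3 ≅ Z^1.

The boundary map ∂_1: C_1 → C_0 is given by ∂[p,q] = [q] − [p]. For instance
  ∂[0,2] = [2] − [0].
The 4×6 boundary matrix has rank 3 and Smith normal form diag(1,1,1).

The boundary map ∂_2: C_2 → C_1 acts by ∂[p,q,r] = [q,r] − [p,r] + [p,q]. For instance
  ∂[0,2,3] = [2,3] − [0,3] + [0,2],
  ∂[1,2,3] = [2,3] − [1,3] + [1,2].
The resulting 6×4 matrix has rank 3, and its Smith normal form has invariant factors (1,1,1).

Boundary ∂_3: C_3 → C_2 sends each 3-simplex σ to the alternating sum Σ_i (−1)^i (σ with its i-th vertex removed). For instance
  ∂[0,1,2,3] = [1,2,3] − [0,2,3] + [0,1,3] − [0,1,2].
The 4×1 boundary matrix has rank 1 and Smith normal form diag(1).

Reading off H_k = ker ∂_k / im ∂_{k+1}:

  H_0: rank C_0 − rank ∂_1 = 4 − 3 = 1, and the invariant factors of ∂_1 are all 1, so H_0 ≅ Z.
  H_1: rank ker ∂_1 − rank ∂_2 = (6 − 3) − 3 = 0, and the invariant factors of ∂_2 are all 1, so H_1 ≅ 0.
  H_2: rank ker ∂_2 − rank ∂_3 = (4 − 3) − 1 = 0, and the invariant factors of ∂_3 are all 1, so H_2 ≅ 0.
  H_3: rank ker ∂_3 − rank ∂_4 = (1 − 1) − 0 = 0, and there is no ∂_4, so H_3 ≅ 0.

As a check, the Euler characteristic is 4 − 6 + 4 − 1 = 1, which agrees with 1 − 0 + 0 − 0 = 1.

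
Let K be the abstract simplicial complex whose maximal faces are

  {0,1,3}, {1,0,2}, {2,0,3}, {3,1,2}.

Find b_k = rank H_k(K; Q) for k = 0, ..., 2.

Fix the vertex order 0 < 1 < 2 < 3 and write every simplex with vertices in increasing order. Then dim K = 2 and the simplices of K are:

  0-simplices (4): [0], [1], [2], [3]
  1-simplices (6): [0,1], [0,2], [0,3], [1,2], [1,3], [2,3]
  2-simplices (4): [0,1,2], [0,1,3], [0,2,3], [1,2,3]

Hence C_0 ≅ Z^4, C_1 ≅ Z^6, C_2 ≅ Z^4.

Boundary ∂_1: C_1 → C_0 is given by ∂[p,q] = [q] − [p].
The resulting 4×6 matrix has rank 3, and its Smith normal form has invariant factors (1,1,1).

Boundary ∂_2: C_2 → C_1 maps a triangle to the signed sum of its edges. For instance
  ∂[1,2,3] = [2,3] − [1,3] + [1,2],
  ∂[0,1,2] = [1,2] − [0,2] + [0,1].
The 6×4 boundary matrix has rank 3 and Smith normal form diag(1,1,1).

From H_k ≅ ker(∂_k) / im(∂_{k+1}) we obtain:

  H_0: rank C_0 − rank ∂_1 = 4 − 3 = 1, and the invariant factors of ∂_1 are all 1, so H_0 ≅ Z.
  H_1: rank ker ∂_1 − rank ∂_2 = (6 − 3) − 3 = 0, and the invariant factors of ∂_2 are all 1, so H_1 ≅ 0.
  H_2: rank ker ∂_2 − rank ∂_3 = (4 − 3) − 0 = 1, and there is no ∂_3, so H_2 ≅ Z.

As a check, the Euler characteristic is 4 − 6 + 4 = 2, which agrees with 1 − 0 + 1 = 2.

Hence the Betti numbers are b_0 = 1, b_1 = 0, b_2 = 1.

b_0 = 1, b_1 = 0, b_2 = 1.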